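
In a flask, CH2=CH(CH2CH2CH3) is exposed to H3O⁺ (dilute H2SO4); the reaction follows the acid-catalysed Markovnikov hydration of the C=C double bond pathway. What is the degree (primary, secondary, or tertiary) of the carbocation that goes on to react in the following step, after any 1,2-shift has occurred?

secondary

Step 1: Protonation of the alkene by H3O⁺: the π bond acts as the nucleophile and picks up H⁺, giving the more stable (Markovnikov) secondary carbocation. H2O is released.
No single 1,2-shift to an adjacent carbon would give a more-substituted cation, so no rearrangement occurs.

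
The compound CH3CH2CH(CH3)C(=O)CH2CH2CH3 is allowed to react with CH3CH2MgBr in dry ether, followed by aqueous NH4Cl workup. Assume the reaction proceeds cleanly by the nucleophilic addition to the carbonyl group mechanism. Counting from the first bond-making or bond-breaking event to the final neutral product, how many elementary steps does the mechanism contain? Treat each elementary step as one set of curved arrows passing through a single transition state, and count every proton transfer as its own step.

Step 1: the carbanion-like carbon of CH3CH2MgBr attacks the sp² carbonyl carbon; the C=O π bond breaks and the electrons end up as a lone pair on the alkoxide oxygen of the tetrahedral intermediate.
Step 2: The alkoxide picks up a proton during aqueous NH4Cl workup to yield an alcohol.
Total: 2 elementary steps.

2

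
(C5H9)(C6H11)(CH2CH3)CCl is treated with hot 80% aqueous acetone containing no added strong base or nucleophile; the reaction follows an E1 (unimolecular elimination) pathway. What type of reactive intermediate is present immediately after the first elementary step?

tertiary carbocation

Step 1: The C–Cl bond breaks with both electrons going to the chloride; Cl⁻ leaves and a tertiary carbocation remains.
After step 1 the species present is a tertiary carbocation.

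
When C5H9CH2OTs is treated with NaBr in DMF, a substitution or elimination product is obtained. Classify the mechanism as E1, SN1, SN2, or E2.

SN2

Conditions: a primary substrate with a strong nucleophile in the polar aprotic solvent DMF.
These conditions are the textbook signature of the SN2 pathway.
An unhindered substrate with a strong nucleophile in a polar aprotic solvent favours one-step backside displacement.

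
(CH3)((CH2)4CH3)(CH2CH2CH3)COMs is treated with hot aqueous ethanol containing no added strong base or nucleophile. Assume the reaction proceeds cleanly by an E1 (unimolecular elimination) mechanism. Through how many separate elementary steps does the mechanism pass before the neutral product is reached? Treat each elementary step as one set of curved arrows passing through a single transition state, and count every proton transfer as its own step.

Step 1: Unassisted departure of MsO⁻ (taking the C–O bonding pair) generates a tertiary carbocation.
(No 1,2-shift: no single shift to an adjacent carbon would give a more stable cation.)
Step 2: Loss of a β-proton to a water (or ethanol) molecule of the solvent: the C–H bonding pair collapses toward the cationic carbon to form the C=C π bond, yielding the alkene.
Total: 2 elementary steps.

2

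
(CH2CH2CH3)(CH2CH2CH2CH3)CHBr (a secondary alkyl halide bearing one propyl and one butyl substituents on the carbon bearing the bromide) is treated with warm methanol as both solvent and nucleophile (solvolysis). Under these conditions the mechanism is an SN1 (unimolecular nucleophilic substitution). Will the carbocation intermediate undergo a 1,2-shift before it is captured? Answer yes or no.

The first-formed carbocation is secondary.
No single 1,2-shift to an adjacent carbon would produce a more-substituted cation than the one already present, so no rearrangement occurs.

no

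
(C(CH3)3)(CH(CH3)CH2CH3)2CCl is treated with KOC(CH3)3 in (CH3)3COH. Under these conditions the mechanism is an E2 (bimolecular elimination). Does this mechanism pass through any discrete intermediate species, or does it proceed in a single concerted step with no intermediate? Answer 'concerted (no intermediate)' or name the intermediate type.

The strong base (CH3)3CO⁻ removes a β-hydrogen; in the same concerted event the electrons of the breaking C–H bond form the new π(C=C) bond and the C–Cl σ-bond breaks, expelling Cl⁻. Anti-periplanar geometry; one transition state.
All bond changes occur in one transition state; no discrete intermediate is formed.

concerted (no intermediate)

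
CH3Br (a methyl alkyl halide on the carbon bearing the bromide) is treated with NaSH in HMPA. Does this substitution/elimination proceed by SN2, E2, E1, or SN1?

Conditions: a methyl substrate with a strong nucleophile in the polar aprotic solvent HMPA.
These conditions are the textbook signature of the SN2 pathway.
An unhindered substrate with a strong nucleophile in a polar aprotic solvent favours one-step backside displacement.

SN2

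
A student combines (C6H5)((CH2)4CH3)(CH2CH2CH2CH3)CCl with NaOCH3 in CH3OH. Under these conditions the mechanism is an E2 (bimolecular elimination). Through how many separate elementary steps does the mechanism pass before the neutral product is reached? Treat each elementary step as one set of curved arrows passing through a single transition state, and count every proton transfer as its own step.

1

Step 1: The strong base CH3O⁻ removes a β-hydrogen; in the same concerted event the electrons of the breaking C–H bond form the new π(C=C) bond and the C–Cl σ-bond breaks, expelling Cl⁻. Anti-periplanar geometry; one transition state.
Total: 1 elementary step.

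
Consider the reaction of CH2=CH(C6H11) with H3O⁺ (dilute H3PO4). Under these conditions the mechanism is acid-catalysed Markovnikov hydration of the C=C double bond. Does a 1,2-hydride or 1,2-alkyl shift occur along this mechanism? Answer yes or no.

The first-formed carbocation is secondary.
The adjacent cyclohexyl carbon already bears 2 other carbon substituents and has a hydrogen to migrate; after a 1,2-hydride shift from that carbon the positive charge sits on a tertiary centre.
Tertiary is more stable than secondary, so the shift occurs.

yes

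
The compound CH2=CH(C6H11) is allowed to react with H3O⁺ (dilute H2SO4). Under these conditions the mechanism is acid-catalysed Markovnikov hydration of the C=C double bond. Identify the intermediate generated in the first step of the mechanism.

Step 1: The π electrons of the C=C bond attack a proton of H3O⁺; Markovnikov addition places the new C–H on the less-substituted alkene carbon, so the positive charge ends up on the more-substituted carbon — a secondary carbocation. H2O is released.
After step 1 the species present is a secondary carbocation.

secondary carbocation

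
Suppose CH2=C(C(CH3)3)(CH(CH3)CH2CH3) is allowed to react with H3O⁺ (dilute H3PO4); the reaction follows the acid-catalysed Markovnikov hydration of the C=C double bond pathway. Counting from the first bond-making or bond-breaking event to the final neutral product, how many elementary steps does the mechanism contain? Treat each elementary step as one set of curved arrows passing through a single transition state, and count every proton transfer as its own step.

Step 1: Electrophilic addition begins with the π(C=C) electrons forming a bond to the proton of H3O⁺. Following Markovnikov's rule, the resulting cation is tertiary. H2O is released.
(No 1,2-shift: no single shift to an adjacent carbon would give a more stable cation.)
Step 2: A lone pair on the oxygen of H2O attacks the carbocation, forming a C–O bond and an oxonium ion (a protonated alcohol).
Step 3: Proton transfer from the O–H of the oxonium ion to H2O completes the catalytic cycle and yields the alcohol.
Total: 3 elementary steps.

3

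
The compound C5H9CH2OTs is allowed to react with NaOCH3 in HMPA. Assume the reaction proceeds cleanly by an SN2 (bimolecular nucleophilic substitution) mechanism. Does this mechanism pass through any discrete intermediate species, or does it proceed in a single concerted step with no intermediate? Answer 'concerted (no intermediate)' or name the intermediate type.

CH3O⁻ attacks the back face of the α-carbon while TsO⁻ departs with the C–O bonding pair — a single concerted displacement through a pentacoordinate transition state.
All bond changes occur in one transition state; no discrete intermediate is formed.

concerted (no intermediate)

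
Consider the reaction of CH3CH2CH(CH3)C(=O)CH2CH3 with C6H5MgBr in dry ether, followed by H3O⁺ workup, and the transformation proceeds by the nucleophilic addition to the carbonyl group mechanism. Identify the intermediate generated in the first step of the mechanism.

Step 1: A lone pair / filled orbital on the carbanion-like carbon of C6H5MgBr attacks the electrophilic carbonyl carbon; the π(C=O) electrons shift onto oxygen, producing a tetrahedral alkoxide intermediate.
After step 1 the species present is a tetrahedral alkoxide intermediate.

tetrahedral alkoxide intermediate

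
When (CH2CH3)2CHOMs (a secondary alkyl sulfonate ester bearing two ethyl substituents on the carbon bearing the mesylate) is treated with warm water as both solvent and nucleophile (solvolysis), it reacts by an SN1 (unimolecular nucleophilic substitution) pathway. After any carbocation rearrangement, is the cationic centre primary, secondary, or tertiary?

Step 1: Unassisted departure of MsO⁻ (taking the C–O bonding pair) generates a secondary carbocation.
No single 1,2-shift to an adjacent carbon would give a more-substituted cation, so no rearrangement occurs.

secondary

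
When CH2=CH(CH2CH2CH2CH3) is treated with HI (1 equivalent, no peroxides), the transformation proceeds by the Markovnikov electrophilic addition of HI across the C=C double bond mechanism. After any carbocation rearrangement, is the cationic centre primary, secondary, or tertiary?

secondary

Step 1: Protonation of the alkene by HI: the π bond acts as the nucleophile and picks up H⁺, giving the more stable (Markovnikov) secondary carbocation. The H–I bond breaks heterolytically, releasing I⁻.
No single 1,2-shift to an adjacent carbon would give a more-substituted cation, so no rearrangement occurs.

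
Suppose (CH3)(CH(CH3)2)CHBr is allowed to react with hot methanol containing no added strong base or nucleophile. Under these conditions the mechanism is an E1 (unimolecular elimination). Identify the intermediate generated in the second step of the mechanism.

Step 1: Rate-determining heterolysis of the C–Br bond gives Br⁻ and a secondary carbocation.
Step 2: A hydride (H with its bonding pair) migrates from the adjacent isopropyl carbon to the cationic centre — a 1,2-hydride shift — upgrading the secondary cation to a tertiary one.
After step 2 the species present is a tertiary carbocation.

tertiary carbocation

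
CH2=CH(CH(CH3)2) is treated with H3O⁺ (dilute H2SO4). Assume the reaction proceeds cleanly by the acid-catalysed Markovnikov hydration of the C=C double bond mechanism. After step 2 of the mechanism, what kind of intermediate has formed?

Step 1: Electrophilic addition begins with the π(C=C) electrons forming a bond to the proton of H3O⁺. Following Markovnikov's rule, the resulting cation is secondary. H2O is released.
Step 2: A hydride (H with its bonding pair) migrates from the adjacent isopropyl carbon to the cationic centre — a 1,2-hydride shift — upgrading the secondary cation to a tertiary one.
After step 2 the species present is a tertiary carbocation.

tertiary carbocation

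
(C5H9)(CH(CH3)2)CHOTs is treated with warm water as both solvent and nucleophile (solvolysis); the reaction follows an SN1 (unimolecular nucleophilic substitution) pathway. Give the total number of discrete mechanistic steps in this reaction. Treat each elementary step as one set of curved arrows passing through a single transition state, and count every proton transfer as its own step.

4

Step 1: Unassisted departure of TsO⁻ (taking the C–O bonding pair) generates a secondary carbocation.
Step 2: A hydride (H with its bonding pair) migrates from the adjacent cyclopentyl carbon to the cationic centre — a 1,2-hydride shift — upgrading the secondary cation to a tertiary one.
Step 3: Nucleophilic capture: the oxygen of H2O bonds to the cationic carbon, producing an oxonium-ion intermediate.
Step 4: Deprotonation of the oxonium oxygen by solvent water yields the neutral alcohol.
Total: 4 elementary steps.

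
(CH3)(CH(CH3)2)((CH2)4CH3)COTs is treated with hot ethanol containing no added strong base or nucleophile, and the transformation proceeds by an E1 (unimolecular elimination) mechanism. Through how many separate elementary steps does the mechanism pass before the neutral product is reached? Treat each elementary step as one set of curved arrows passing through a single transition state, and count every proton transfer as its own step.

Step 1: Rate-determining heterolysis of the C–O bond gives TsO⁻ and a tertiary carbocation.
(No 1,2-shift: no single shift to an adjacent carbon would give a more stable cation.)
Step 2: An ethanol molecule (solvent) deprotonates a β-carbon; as the C–H bond breaks, those electrons form the new alkene π bond.
Total: 2 elementary steps.

2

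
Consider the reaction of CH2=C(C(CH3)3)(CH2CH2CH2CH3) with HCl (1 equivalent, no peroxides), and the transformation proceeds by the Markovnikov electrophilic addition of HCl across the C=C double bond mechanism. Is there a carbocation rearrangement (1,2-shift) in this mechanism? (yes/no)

The first-formed carbocation is tertiary.
No single 1,2-shift to an adjacent carbon would produce a more-substituted cation than the one already present, so no rearrangement occurs.

no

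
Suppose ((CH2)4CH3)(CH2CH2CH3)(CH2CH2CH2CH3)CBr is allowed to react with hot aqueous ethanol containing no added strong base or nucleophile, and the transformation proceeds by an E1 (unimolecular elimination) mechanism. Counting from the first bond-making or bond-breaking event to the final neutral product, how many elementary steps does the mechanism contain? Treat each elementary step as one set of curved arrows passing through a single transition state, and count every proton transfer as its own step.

2

Step 1: Rate-determining heterolysis of the C–Br bond gives Br⁻ and a tertiary carbocation.
(No 1,2-shift: no single shift to an adjacent carbon would give a more stable cation.)
Step 2: A weak base (a water (or ethanol) molecule from the solvent) removes a proton from a carbon adjacent to the cationic centre; the electrons of that C–H bond become the new π(C=C) bond, giving the alkene.
Total: 2 elementary steps.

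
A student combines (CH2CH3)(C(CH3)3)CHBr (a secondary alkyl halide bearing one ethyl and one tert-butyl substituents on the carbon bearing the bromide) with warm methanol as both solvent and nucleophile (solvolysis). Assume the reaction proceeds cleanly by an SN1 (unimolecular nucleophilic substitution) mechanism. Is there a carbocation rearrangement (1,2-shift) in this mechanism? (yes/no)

The first-formed carbocation is secondary.
The adjacent tert-butyl carbon has no hydrogen but bears methyl groups; migration of one methyl with its bonding pair (a 1,2-methyl shift) places the charge on a tertiary centre.
Tertiary is more stable than secondary, so the shift occurs.

yes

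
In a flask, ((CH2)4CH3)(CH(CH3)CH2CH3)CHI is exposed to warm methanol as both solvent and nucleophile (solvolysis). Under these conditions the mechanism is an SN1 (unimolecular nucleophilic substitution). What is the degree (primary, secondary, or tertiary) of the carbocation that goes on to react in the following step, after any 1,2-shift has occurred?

tertiary

Step 1: Unassisted departure of I⁻ (taking the C–I bonding pair) generates a secondary carbocation.
Step 2: A hydride (H with its bonding pair) migrates from the adjacent sec-butyl carbon to the cationic centre — a 1,2-hydride shift — upgrading the secondary cation to a tertiary one.
The cation rearranges from secondary to tertiary via a 1,2-hydride shift from the adjacent sec-butyl carbon; the tertiary cation is what reacts next.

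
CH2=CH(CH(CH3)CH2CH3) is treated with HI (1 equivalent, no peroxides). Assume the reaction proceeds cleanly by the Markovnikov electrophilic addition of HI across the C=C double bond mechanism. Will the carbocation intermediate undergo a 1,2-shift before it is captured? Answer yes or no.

yes

The first-formed carbocation is secondary.
The adjacent sec-butyl carbon already bears 2 other carbon substituents and has a hydrogen to migrate; after a 1,2-hydride shift from that carbon the positive charge sits on a tertiary centre.
Tertiary is more stable than secondary, so the shift occurs.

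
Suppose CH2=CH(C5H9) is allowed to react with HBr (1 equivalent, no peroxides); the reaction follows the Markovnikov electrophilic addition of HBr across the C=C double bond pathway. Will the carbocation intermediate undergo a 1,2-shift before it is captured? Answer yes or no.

The first-formed carbocation is secondary.
The adjacent cyclopentyl carbon already bears 2 other carbon substituents and has a hydrogen to migrate; after a 1,2-hydride shift from that carbon the positive charge sits on a tertiary centre.
Tertiary is more stable than secondary, so the shift occurs.

yes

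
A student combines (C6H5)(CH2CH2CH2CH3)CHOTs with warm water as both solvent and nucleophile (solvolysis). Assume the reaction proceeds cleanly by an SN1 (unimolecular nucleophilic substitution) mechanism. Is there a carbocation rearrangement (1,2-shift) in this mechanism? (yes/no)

no

The first-formed carbocation is secondary.
No single 1,2-shift to an adjacent carbon would produce a more-substituted cation than the one already present, so no rearrangement occurs.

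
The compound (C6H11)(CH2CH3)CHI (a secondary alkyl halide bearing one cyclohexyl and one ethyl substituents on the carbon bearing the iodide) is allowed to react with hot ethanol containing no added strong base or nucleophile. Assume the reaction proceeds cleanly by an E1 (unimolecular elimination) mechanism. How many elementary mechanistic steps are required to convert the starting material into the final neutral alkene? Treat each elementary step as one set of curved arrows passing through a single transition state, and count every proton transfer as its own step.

Step 1: Unassisted departure of I⁻ (taking the C–I bonding pair) generates a secondary carbocation.
Step 2: Carbocation rearrangement: a 1,2-hydride shift from the adjacent cyclohexyl carbon converts the initially-formed secondary cation into the more stable tertiary cation.
Step 3: Loss of a β-proton to an ethanol molecule of the solvent: the C–H bonding pair collapses toward the cationic carbon to form the C=C π bond, yielding the alkene.
Total: 3 elementary steps.

3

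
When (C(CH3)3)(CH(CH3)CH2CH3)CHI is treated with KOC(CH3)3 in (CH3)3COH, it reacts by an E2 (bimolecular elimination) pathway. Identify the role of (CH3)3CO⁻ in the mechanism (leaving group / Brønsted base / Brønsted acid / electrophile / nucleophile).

Step 1: The strong base (CH3)3CO⁻ removes a β-hydrogen; in the same concerted event the electrons of the breaking C–H bond form the new π(C=C) bond and the C–I σ-bond breaks, expelling I⁻. Anti-periplanar geometry; one transition state.
(CH3)3CO⁻ accepts a proton in a proton-transfer step — a Brønsted base.

Brønsted base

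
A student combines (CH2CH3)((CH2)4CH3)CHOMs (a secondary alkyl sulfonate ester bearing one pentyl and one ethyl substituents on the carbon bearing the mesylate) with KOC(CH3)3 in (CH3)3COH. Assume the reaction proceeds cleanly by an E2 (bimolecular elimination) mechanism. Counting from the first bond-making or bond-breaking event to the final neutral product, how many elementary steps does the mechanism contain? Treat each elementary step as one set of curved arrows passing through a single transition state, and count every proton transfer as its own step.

Step 1: Concerted anti-periplanar elimination: (CH3)3CO⁻ abstracts a β-H while MsO⁻ leaves, and the C–H electrons become the new C=C π bond — all in a single transition state.
Total: 1 elementary step.

1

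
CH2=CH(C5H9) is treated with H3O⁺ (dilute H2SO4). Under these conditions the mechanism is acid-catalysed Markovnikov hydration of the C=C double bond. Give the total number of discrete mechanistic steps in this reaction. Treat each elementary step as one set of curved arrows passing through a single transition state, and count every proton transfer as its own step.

Step 1: Protonation of the alkene by H3O⁺: the π bond acts as the nucleophile and picks up H⁺, giving the more stable (Markovnikov) secondary carbocation. H2O is released.
Step 2: A 1,2-hydride shift from the adjacent cyclopentyl carbon moves the positive charge from the secondary centre to an adjacent carbon, generating a more stable tertiary carbocation.
Step 3: Nucleophilic capture of the cation by H2O produces the protonated alcohol (an oxonium ion).
Step 4: Proton transfer from the O–H of the oxonium ion to H2O completes the catalytic cycle and yields the alcohol.
Total: 4 elementary steps.

4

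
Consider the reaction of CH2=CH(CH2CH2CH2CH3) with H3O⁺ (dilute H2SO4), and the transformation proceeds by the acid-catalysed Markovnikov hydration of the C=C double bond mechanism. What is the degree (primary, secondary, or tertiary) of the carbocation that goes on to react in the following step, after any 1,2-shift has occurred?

Step 1: The π electrons of the C=C bond attack a proton of H3O⁺; Markovnikov addition places the new C–H on the less-substituted alkene carbon, so the positive charge ends up on the more-substituted carbon — a secondary carbocation. H2O is released.
No single 1,2-shift to an adjacent carbon would give a more-substituted cation, so no rearrangement occurs.

secondary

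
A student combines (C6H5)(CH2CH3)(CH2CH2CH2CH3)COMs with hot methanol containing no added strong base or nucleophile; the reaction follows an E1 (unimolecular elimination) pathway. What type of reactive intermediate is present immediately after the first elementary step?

tertiary carbocation

Step 1: Rate-determining heterolysis of the C–O bond gives MsO⁻ and a tertiary carbocation.
After step 1 the species present is a tertiary carbocation.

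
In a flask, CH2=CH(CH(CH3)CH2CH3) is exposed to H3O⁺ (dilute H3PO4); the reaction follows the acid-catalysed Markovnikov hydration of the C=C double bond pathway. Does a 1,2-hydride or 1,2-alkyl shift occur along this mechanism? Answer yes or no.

The first-formed carbocation is secondary.
The adjacent sec-butyl carbon already bears 2 other carbon substituents and has a hydrogen to migrate; after a 1,2-hydride shift from that carbon the positive charge sits on a tertiary centre.
Tertiary is more stable than secondary, so the shift occurs.

yes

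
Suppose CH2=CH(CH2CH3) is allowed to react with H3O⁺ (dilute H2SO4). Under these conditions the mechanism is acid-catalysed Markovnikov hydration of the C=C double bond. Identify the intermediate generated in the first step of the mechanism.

secondary carbocation

Step 1: Protonation of the alkene by H3O⁺: the π bond acts as the nucleophile and picks up H⁺, giving the more stable (Markovnikov) secondary carbocation. H2O is released.
After step 1 the species present is a secondary carbocation.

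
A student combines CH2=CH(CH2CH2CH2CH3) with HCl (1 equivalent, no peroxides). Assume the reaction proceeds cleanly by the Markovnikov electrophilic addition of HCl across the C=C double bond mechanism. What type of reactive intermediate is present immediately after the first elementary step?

Step 1: Electrophilic addition begins with the π(C=C) electrons forming a bond to the proton of HCl. Following Markovnikov's rule, the resulting cation is secondary. The H–Cl bond breaks heterolytically, releasing Cl⁻.
After step 1 the species present is a secondary carbocation.

secondary carbocation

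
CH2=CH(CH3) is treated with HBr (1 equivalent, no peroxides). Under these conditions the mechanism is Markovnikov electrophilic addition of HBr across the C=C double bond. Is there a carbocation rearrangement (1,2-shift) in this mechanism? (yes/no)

The first-formed carbocation is secondary.
No single 1,2-shift to an adjacent carbon would produce a more-substituted cation than the one already present, so no rearrangement occurs.

no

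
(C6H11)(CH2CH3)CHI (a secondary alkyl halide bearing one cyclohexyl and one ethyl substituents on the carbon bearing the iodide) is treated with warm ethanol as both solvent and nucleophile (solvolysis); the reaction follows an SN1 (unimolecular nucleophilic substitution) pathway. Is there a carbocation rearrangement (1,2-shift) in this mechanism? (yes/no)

The first-formed carbocation is secondary.
The adjacent cyclohexyl carbon already bears 2 other carbon substituents and has a hydrogen to migrate; after a 1,2-hydride shift from that carbon the positive charge sits on a tertiary centre.
Tertiary is more stable than secondary, so the shift occurs.

yes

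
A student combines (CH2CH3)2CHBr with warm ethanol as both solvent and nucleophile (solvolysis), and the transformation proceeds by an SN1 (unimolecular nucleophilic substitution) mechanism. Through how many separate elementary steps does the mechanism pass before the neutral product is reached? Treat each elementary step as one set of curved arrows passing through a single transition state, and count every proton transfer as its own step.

Step 1: Ionisation: the C–Br σ-bond cleaves heterolytically; both bonding electrons depart with Br⁻, leaving a secondary carbocation at the α-carbon.
(No 1,2-shift: no single shift to an adjacent carbon would give a more stable cation.)
Step 2: A lone pair on the oxygen of CH3CH2OH attacks the carbocation, forming a new C–O σ-bond and an oxonium ion.
Step 3: Proton transfer from the O–H of the oxonium ion to a solvent molecule delivers the neutral ether.
Total: 3 elementary steps.

3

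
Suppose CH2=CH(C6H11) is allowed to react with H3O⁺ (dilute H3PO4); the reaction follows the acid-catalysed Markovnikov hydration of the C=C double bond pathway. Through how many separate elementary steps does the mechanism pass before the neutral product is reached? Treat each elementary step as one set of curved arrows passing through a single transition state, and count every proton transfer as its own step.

4

Step 1: Protonation of the alkene by H3O⁺: the π bond acts as the nucleophile and picks up H⁺, giving the more stable (Markovnikov) secondary carbocation. H2O is released.
Step 2: A 1,2-hydride shift from the adjacent cyclohexyl carbon moves the positive charge from the secondary centre to an adjacent carbon, generating a more stable tertiary carbocation.
Step 3: Water acts as the nucleophile: an oxygen lone pair bonds to the cationic carbon, giving an oxonium-ion intermediate.
Step 4: H2O removes a proton from the oxonium oxygen, regenerating H3O⁺ and giving the neutral alcohol.
Total: 4 elementary steps.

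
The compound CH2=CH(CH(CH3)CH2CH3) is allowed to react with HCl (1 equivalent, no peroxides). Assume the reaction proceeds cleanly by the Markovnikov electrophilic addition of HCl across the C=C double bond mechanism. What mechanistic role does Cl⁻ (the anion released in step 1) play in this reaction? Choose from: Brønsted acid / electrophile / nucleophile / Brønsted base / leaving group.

Step 3: The Cl⁻ anion donates a lone pair to the carbocation, forming the new C–Cl σ-bond and giving the neutral alkyl halide.
Cl⁻ (the anion released in step 1) donates an electron pair to form a new σ-bond to carbon — it is the nucleophile.

nucleophile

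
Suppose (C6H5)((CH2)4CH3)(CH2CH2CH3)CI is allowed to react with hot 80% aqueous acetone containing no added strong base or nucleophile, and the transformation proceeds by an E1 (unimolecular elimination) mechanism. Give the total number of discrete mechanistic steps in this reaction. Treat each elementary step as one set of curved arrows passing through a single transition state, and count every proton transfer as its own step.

Step 1: Unassisted departure of I⁻ (taking the C–I bonding pair) generates a tertiary carbocation.
(No 1,2-shift: no single shift to an adjacent carbon would give a more stable cation.)
Step 2: A weak base (a water molecule from the solvent) removes a proton from a carbon adjacent to the cationic centre; the electrons of that C–H bond become the new π(C=C) bond, giving the alkene.
Total: 2 elementary steps.

2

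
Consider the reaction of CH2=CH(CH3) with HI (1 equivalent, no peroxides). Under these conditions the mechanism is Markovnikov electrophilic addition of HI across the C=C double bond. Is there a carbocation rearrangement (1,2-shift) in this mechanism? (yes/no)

The first-formed carbocation is secondary.
No single 1,2-shift to an adjacent carbon would produce a more-substituted cation than the one already present, so no rearrangement occurs.

no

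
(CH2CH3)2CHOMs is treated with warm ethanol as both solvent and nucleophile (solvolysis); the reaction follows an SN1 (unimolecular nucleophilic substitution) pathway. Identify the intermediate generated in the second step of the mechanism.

Step 1: Rate-determining heterolysis of the C–O bond gives MsO⁻ and a secondary carbocation.
Step 2: Nucleophilic capture: the oxygen of CH3CH2OH bonds to the cationic carbon, producing an oxonium-ion intermediate.
After step 2 the species present is an oxonium ion.

oxonium ion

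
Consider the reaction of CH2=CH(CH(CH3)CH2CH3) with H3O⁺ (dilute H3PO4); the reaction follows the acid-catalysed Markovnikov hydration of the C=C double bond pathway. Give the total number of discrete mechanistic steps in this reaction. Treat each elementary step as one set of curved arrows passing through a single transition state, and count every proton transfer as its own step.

4

Step 1: Protonation of the alkene by H3O⁺: the π bond acts as the nucleophile and picks up H⁺, giving the more stable (Markovnikov) secondary carbocation. H2O is released.
Step 2: A hydride (H with its bonding pair) migrates from the adjacent sec-butyl carbon to the cationic centre — a 1,2-hydride shift — upgrading the secondary cation to a tertiary one.
Step 3: Nucleophilic capture of the cation by H2O produces the protonated alcohol (an oxonium ion).
Step 4: Deprotonation of the oxonium ion by a water molecule delivers the neutral alcohol and regenerates the acid catalyst.
Total: 4 elementary steps.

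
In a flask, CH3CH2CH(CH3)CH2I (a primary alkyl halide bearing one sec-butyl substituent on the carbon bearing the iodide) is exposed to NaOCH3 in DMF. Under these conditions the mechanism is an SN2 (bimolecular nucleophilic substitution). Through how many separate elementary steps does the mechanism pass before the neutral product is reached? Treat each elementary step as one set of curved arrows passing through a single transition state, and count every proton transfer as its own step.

1

Step 1: The methoxide nucleophile donates a lone pair from O to the α-carbon in a backside attack; simultaneously the C–I σ-bond breaks and both of its electrons leave with I⁻. One concerted step with inversion of configuration.
Total: 1 elementary step.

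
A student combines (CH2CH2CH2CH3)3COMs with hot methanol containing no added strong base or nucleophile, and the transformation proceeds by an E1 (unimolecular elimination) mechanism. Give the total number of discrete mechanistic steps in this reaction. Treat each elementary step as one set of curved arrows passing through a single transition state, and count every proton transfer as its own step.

Step 1: Unassisted departure of MsO⁻ (taking the C–O bonding pair) generates a tertiary carbocation.
(No 1,2-shift: no single shift to an adjacent carbon would give a more stable cation.)
Step 2: A weak base (a methanol molecule from the solvent) removes a proton from a carbon adjacent to the cationic centre; the electrons of that C–H bond become the new π(C=C) bond, giving the alkene.
Total: 2 elementary steps.

2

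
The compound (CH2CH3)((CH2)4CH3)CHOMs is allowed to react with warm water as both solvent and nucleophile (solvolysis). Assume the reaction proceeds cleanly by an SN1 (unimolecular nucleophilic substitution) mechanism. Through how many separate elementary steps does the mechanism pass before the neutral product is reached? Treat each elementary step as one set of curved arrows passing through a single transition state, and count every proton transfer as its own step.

Step 1: Unassisted departure of MsO⁻ (taking the C–O bonding pair) generates a secondary carbocation.
(No 1,2-shift: no single shift to an adjacent carbon would give a more stable cation.)
Step 2: Nucleophilic capture: the oxygen of H2O bonds to the cationic carbon, producing an oxonium-ion intermediate.
Step 3: A second solvent molecule removes the proton on oxygen, giving the neutral alcohol product.
Total: 3 elementary steps.

3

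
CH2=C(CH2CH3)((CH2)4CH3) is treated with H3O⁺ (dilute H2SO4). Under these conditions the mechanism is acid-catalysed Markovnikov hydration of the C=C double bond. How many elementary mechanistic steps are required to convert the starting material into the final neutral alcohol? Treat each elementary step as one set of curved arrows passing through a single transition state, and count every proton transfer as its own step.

3

Step 1: Protonation of the alkene by H3O⁺: the π bond acts as the nucleophile and picks up H⁺, giving the more stable (Markovnikov) tertiary carbocation. H2O is released.
(No 1,2-shift: no single shift to an adjacent carbon would give a more stable cation.)
Step 2: A lone pair on the oxygen of H2O attacks the carbocation, forming a C–O bond and an oxonium ion (a protonated alcohol).
Step 3: Deprotonation of the oxonium ion by a water molecule delivers the neutral alcohol and regenerates the acid catalyst.
Total: 3 elementary steps.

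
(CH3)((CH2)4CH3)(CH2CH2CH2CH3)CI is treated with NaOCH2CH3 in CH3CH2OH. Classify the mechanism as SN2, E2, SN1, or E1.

Conditions: a strong base with a tertiary substrate bearing a β-hydrogen.
These conditions are the textbook signature of the E2 pathway.
A strong (often hindered) base removes a β-H in concert with loss of the leaving group — bimolecular elimination.

E2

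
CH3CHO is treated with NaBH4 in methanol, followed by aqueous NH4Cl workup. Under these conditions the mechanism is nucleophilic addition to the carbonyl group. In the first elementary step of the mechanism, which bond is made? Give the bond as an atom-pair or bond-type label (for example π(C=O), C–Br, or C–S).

Step 1: A lone pair / filled orbital on H⁻ (delivered from BH4⁻) attacks the electrophilic carbonyl carbon; the π(C=O) electrons shift onto oxygen, producing a tetrahedral alkoxide intermediate.
The bond formed in this step is the C–H bond.

C–H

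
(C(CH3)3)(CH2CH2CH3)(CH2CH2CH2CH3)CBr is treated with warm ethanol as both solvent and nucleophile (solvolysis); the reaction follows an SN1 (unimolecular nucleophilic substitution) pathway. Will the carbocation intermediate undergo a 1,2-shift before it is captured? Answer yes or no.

The first-formed carbocation is tertiary.
No single 1,2-shift to an adjacent carbon would produce a more-substituted cation than the one already present, so no rearrangement occurs.

no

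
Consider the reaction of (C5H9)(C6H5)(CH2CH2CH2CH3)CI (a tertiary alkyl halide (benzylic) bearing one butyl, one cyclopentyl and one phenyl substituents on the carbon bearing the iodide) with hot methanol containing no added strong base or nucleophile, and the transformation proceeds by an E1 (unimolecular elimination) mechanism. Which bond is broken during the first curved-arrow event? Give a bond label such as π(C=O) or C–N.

C–I

Step 1: Unassisted departure of I⁻ (taking the C–I bonding pair) generates a tertiary carbocation.
The bond broken in this step is the C–I bond.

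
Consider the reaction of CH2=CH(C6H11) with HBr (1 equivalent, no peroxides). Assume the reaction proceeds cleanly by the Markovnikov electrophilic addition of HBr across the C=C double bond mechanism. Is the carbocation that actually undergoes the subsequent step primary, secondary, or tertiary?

Step 1: Protonation of the alkene by HBr: the π bond acts as the nucleophile and picks up H⁺, giving the more stable (Markovnikov) secondary carbocation. The H–Br bond breaks heterolytically, releasing Br⁻.
Step 2: A 1,2-hydride shift from the adjacent cyclohexyl carbon moves the positive charge from the secondary centre to an adjacent carbon, generating a more stable tertiary carbocation.
The cation rearranges from secondary to tertiary via a 1,2-hydride shift from the adjacent cyclohexyl carbon; the tertiary cation is what reacts next.

tertiary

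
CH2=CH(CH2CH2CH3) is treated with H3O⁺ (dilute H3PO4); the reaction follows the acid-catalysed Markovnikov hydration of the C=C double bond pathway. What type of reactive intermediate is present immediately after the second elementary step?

Step 1: The π electrons of the C=C bond attack a proton of H3O⁺; Markovnikov addition places the new C–H on the less-substituted alkene carbon, so the positive charge ends up on the more-substituted carbon — a secondary carbocation. H2O is released.
Step 2: Nucleophilic capture of the cation by H2O produces the protonated alcohol (an oxonium ion).
After step 2 the species present is an oxonium ion.

oxonium ion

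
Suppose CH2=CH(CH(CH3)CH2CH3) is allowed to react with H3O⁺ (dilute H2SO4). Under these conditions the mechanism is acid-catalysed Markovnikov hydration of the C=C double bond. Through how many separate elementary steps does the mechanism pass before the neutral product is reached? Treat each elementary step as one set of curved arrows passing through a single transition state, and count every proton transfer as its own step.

Step 1: The π electrons of the C=C bond attack a proton of H3O⁺; Markovnikov addition places the new C–H on the less-substituted alkene carbon, so the positive charge ends up on the more-substituted carbon — a secondary carbocation. H2O is released.
Step 2: A 1,2-hydride shift from the adjacent sec-butyl carbon moves the positive charge from the secondary centre to an adjacent carbon, generating a more stable tertiary carbocation.
Step 3: Nucleophilic capture of the cation by H2O produces the protonated alcohol (an oxonium ion).
Step 4: Proton transfer from the O–H of the oxonium ion to H2O completes the catalytic cycle and yields the alcohol.
Total: 4 elementary steps.

4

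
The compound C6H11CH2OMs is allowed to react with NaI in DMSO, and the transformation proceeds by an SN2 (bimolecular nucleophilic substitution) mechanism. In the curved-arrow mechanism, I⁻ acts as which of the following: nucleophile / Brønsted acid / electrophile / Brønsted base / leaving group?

nucleophile

Step 1: Backside attack by I⁻ on the carbon bearing the mesylate: the new C–I bond forms as the C–O bond breaks, with Walden inversion at carbon.
I⁻ donates an electron pair to form a new σ-bond to carbon — it is the nucleophile.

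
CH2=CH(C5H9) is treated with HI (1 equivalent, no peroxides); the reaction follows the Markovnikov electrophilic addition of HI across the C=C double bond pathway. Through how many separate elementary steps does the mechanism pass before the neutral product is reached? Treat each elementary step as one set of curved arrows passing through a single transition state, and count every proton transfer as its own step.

Step 1: The π electrons of the C=C bond attack a proton of HI; Markovnikov addition places the new C–H on the less-substituted alkene carbon, so the positive charge ends up on the more-substituted carbon — a secondary carbocation. The H–I bond breaks heterolytically, releasing I⁻.
Step 2: A hydride (H with its bonding pair) migrates from the adjacent cyclopentyl carbon to the cationic centre — a 1,2-hydride shift — upgrading the secondary cation to a tertiary one.
Step 3: I⁻ captures the cation: a lone pair on I⁻ fills the empty p orbital, producing the alkyl halide product.
Total: 3 elementary steps.

3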